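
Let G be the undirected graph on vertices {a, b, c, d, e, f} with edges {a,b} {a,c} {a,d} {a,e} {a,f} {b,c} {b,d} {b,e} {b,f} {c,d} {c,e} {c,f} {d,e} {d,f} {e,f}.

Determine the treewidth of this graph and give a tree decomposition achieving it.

Treewidth 5.
One such decomposition:
Bags: B1 = {a, b, c, d, e, f}
Tree: (single bag)

With just one bag of size 6, the width is 6 − 1 = 5, so tw(G) ≤ 5. Conversely, {a, b, c, d, e, f} is a clique of size 6, and the vertices of any clique must share a bag in every tree decomposition; so some bag has ≥ 6 vertices and tw(G) ≥ 5. Therefore the treewidth is 5.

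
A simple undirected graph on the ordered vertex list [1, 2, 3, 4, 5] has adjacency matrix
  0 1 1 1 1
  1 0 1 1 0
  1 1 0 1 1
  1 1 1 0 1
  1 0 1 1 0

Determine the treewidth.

A width-3 tree decomposition is:
Bags: B1 = {1, 2, 3, 4}  B2 = {1, 3, 4, 5}
Tree: B1–B2
Every bag has size at most 4, so the width is 4 − 1 = 3 and tw(G) ≤ 3. Conversely, {1, 2, 3, 4} is a clique of size 4, and the vertices of any clique must share a bag in every tree decomposition; so some bag has ≥ 4 vertices and tw(G) ≥ 3. Hence tw(G) = 3 exactly.

3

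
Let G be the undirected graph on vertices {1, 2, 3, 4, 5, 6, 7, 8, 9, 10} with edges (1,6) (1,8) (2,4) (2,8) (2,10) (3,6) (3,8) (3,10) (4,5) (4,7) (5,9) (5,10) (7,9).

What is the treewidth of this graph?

A width-2 tree decomposition is:
Bags: B1 = {1, 6, 8}  B2 = {3, 6, 8}  B3 = {2, 3, 8}  B4 = {2, 3, 10}  B5 = {2, 4, 10}  B6 = {4, 5, 10}  B7 = {4, 5, 7}  B8 = {5, 7, 9}
Tree: B1–B2, B2–B3, B3–B4, B4–B5, B5–B6, B6–B7, B7–B8
Every bag has size at most 3, so the width is 3 − 1 = 2 and tw(G) ≤ 2. The edges 1–6–3–8–1 form a cycle, so G is not a tree and its treewidth is at least 2. Hence tw(G) = 2 exactly.

2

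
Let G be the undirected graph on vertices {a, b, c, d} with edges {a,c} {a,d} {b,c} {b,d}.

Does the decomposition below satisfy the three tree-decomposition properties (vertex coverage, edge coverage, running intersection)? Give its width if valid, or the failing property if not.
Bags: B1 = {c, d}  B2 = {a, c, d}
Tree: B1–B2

No — vertex b appears in no bag.

A tree decomposition must satisfy three properties: every vertex lies in some bag; for every edge, both endpoints lie together in some bag; and for every vertex, the bags containing it form a connected subtree. Here vertex b appears in no bag, so the decomposition is invalid.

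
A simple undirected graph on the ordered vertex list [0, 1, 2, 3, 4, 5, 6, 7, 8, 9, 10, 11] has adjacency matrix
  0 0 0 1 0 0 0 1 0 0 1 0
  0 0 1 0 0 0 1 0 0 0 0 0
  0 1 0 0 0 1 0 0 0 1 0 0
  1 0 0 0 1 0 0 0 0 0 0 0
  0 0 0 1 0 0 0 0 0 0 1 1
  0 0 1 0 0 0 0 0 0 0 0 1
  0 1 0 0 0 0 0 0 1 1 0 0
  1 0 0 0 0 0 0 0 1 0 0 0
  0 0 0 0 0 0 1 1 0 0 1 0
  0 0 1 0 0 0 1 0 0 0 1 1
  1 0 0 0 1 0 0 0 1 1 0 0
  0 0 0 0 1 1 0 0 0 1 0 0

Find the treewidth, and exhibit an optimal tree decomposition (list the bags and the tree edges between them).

Every bag has size at most 4, so the width is 4 − 1 = 3 and tw(G) ≤ 3. For the lower bound: the 4 vertex sets {1,2,5}, {11}, {9}, {4,6,8,10} are disjoint, each induces a connected subgraph, and every pair is joined by at least one edge of G. Contracting each set to a single vertex therefore yields K_{4} as a minor, and since treewidth is minor-monotone, tw(G) ≥ tw(K_{4}) = 3. Hence tw(G) = 3 exactly.

Treewidth 3.
One such decomposition:
Bags: B1 = {1, 2, 5, 11}  B2 = {1, 2, 9, 11}  B3 = {1, 6, 9, 11}  B4 = {4, 6, 9, 11}  B5 = {4, 6, 9, 10}  B6 = {4, 6, 8, 10}  B7 = {3, 4, 8, 10}  B8 = {0, 3, 8, 10}  B9 = {0, 3, 7, 8}
Tree: B1–B2, B2–B3, B3–B4, B4–B5, B5–B6, B6–B7, B7–B8, B8–B9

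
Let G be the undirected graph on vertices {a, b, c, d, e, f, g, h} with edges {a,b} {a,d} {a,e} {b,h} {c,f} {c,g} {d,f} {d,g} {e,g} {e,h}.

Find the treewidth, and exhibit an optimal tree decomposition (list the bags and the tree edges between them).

Every bag has size at most 3, so the width is 3 − 1 = 2 and tw(G) ≤ 2. For the lower bound, G contains the cycle f–c–g–d–f, so G is not a forest; only forests have treewidth ≤ 1, hence tw(G) ≥ 2. The upper and lower bounds meet at 2, so that is the treewidth.

Treewidth 2.
Bags: B1 = {c, d, f}  B2 = {c, d, g}  B3 = {a, d, g}  B4 = {a, e, g}  B5 = {a, b, e}  B6 = {b, e, h}
Tree: B1–B2, B2–B3, B3–B4, B4–B5, B5–B6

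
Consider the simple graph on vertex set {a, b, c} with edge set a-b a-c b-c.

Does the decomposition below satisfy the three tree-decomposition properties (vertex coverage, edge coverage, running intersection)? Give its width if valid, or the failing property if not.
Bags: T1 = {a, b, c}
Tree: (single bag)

Yes; width 2.

Every vertex of G appears in some bag (union = {a, b, c}); every edge is covered by a bag; and for each vertex v the set of bags containing v is connected in the bag tree. The decomposition is therefore valid. The largest bag has 3 vertices, so the width is 2.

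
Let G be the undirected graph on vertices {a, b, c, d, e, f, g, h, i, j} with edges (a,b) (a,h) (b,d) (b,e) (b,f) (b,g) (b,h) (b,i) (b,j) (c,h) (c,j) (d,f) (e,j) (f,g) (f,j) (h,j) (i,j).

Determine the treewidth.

A width-2 tree decomposition is:
Bags: B1 = {b, f, j}  B2 = {b, f, g}  B3 = {b, e, j}  B4 = {b, h, j}  B5 = {c, h, j}  B6 = {a, b, h}  B7 = {b, d, f}  B8 = {b, i, j}
Tree: B1–B2, B1–B3, B3–B4, B4–B5, B4–B6, B2–B7, B4–B8
The largest bag has 3 vertices, giving width 2; this decomposition certifies tw(G) ≤ 2. On the other hand G contains the 3-clique {c, h, j}. A clique must lie in a single bag of any decomposition, so no decomposition can have width below 2. Hence tw(G) = 2 exactly.

2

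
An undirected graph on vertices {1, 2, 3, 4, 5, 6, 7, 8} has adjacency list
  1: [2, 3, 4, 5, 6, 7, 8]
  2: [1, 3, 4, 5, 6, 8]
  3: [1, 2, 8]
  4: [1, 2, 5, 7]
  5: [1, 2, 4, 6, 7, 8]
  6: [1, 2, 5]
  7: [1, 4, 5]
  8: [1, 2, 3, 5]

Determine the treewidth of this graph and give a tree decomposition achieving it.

Every bag has size at most 4, so the width is 4 − 1 = 3 and tw(G) ≤ 3. For the lower bound, the 4 vertices {1, 2, 3, 8} are pairwise adjacent, and any tree decomposition puts a clique entirely inside one bag — forcing width ≥ 3. Hence tw(G) = 3 exactly.

Treewidth 3.
One such decomposition:
Bags: B1 = {1, 2, 5, 8}  B2 = {1, 2, 4, 5}  B3 = {1, 2, 3, 8}  B4 = {1, 4, 5, 7}  B5 = {1, 2, 5, 6}
Tree: B1–B2, B1–B3, B2–B4, B1–B5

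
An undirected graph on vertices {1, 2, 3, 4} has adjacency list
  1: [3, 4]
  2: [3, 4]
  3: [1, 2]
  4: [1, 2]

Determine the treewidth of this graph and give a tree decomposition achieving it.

Treewidth 2.
One such decomposition:
Bags: B1 = {1, 2, 3}  B2 = {1, 2, 4}
Tree: B1–B2

Every bag has size at most 3, so the width is 3 − 1 = 2 and tw(G) ≤ 2. Since 1–3–2–4–1 is a cycle in G, G is not acyclic. Forests are exactly the graphs of treewidth ≤ 1, so tw(G) ≥ 2. Combining the bounds, tw(G) = 2.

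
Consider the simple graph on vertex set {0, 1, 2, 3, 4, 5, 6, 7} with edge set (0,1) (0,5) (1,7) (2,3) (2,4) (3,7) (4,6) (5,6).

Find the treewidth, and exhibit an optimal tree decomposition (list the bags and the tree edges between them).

Treewidth 2.
One such decomposition:
Bags: B1 = {0, 1, 7}  B2 = {0, 5, 7}  B3 = {5, 6, 7}  B4 = {4, 6, 7}  B5 = {2, 4, 7}  B6 = {2, 3, 7}
Tree: B1–B2, B2–B3, B3–B4, B4–B5, B5–B6

Each bag holds 3 vertices, so the decomposition has width 2, which upper-bounds the treewidth. Since 7–1–0–5–6–4–2–3–7 is a cycle in G, G is not acyclic. Forests are exactly the graphs of treewidth ≤ 1, so tw(G) ≥ 2. The upper and lower bounds meet at 2, so that is the treewidth.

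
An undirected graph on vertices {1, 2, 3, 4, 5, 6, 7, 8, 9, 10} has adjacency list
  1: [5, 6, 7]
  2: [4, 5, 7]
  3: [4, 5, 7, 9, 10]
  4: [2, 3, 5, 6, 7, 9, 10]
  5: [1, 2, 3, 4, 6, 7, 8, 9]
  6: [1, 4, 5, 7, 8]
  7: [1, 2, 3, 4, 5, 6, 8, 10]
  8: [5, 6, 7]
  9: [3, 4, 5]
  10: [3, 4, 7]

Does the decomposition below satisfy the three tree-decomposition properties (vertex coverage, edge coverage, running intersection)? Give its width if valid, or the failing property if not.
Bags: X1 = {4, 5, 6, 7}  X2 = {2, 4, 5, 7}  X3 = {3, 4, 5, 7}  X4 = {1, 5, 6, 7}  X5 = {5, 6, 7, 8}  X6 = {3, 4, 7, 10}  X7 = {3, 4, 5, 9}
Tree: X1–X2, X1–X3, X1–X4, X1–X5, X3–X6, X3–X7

Checking the three conditions: (i) the bags cover all of {1, 2, 3, 4, 5, 6, 7, 8, 9, 10}; (ii) for each edge, some bag contains both endpoints; (iii) the bags containing any fixed vertex form a subtree. All hold, so the decomposition is valid with width 4 − 1 = 3.

Yes; width 3.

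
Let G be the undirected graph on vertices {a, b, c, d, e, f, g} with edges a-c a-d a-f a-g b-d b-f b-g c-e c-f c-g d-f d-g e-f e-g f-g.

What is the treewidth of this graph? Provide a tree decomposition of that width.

Treewidth 3.
Bags: B1 = {a, c, f, g}  B2 = {a, d, f, g}  B3 = {c, e, f, g}  B4 = {b, d, f, g}
Tree: B1–B2, B1–B3, B2–B4

Each bag holds 4 vertices, so the decomposition has width 3, which upper-bounds the treewidth. For the lower bound, the 4 vertices {a, d, f, g} are pairwise adjacent, and any tree decomposition puts a clique entirely inside one bag — forcing width ≥ 3. The upper and lower bounds meet at 3, so that is the treewidth.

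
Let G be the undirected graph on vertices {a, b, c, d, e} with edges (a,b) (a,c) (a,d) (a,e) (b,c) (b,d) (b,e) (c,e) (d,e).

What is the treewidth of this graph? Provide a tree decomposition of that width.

Treewidth 3.
One such decomposition:
Bags: B1 = {a, b, d, e}  B2 = {a, b, c, e}
Tree: B1–B2

Every bag has size at most 4, so the width is 4 − 1 = 3 and tw(G) ≤ 3. For the lower bound, the 4 vertices {a, b, d, e} are pairwise adjacent, and any tree decomposition puts a clique entirely inside one bag — forcing width ≥ 3. Combining the bounds, tw(G) = 3.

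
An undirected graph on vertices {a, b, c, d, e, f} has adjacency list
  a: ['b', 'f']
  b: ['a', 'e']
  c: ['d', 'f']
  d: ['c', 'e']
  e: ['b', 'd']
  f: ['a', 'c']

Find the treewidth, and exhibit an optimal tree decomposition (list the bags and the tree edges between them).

Every bag has size at most 3, so the width is 3 − 1 = 2 and tw(G) ≤ 2. For the lower bound, G contains the cycle a–b–e–d–c–f–a, so G is not a forest; only forests have treewidth ≤ 1, hence tw(G) ≥ 2. Combining the bounds, tw(G) = 2.

Treewidth 2.
Bags: B1 = {a, b, e}  B2 = {a, d, e}  B3 = {a, c, d}  B4 = {a, c, f}
Tree: B1–B2, B2–B3, B3–B4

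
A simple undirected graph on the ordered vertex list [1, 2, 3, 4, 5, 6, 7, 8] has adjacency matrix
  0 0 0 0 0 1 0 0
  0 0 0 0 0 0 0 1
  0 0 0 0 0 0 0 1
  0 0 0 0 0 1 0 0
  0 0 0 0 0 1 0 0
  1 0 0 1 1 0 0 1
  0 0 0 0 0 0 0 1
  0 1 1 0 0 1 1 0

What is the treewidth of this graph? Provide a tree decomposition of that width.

Treewidth 1.
One such decomposition:
Bags: B1 = {5, 6}  B2 = {6, 8}  B3 = {2, 8}  B4 = {7, 8}  B5 = {4, 6}  B6 = {3, 8}  B7 = {1, 6}
Tree: B1–B2, B2–B3, B3–B4, B1–B5, B3–B6, B2–B7

Each bag holds 2 vertices, so the decomposition has width 1, which upper-bounds the treewidth. Since G has at least one edge (e.g. 5–6), it is not an edgeless graph, so tw(G) ≥ 1. Therefore the treewidth is 1.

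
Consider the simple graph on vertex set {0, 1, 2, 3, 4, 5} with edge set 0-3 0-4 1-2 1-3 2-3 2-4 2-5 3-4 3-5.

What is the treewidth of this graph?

2

A width-2 tree decomposition is:
Bags: B1 = {2, 3, 4}  B2 = {0, 3, 4}  B3 = {1, 2, 3}  B4 = {2, 3, 5}
Tree: B1–B2, B1–B3, B1–B4
Each bag holds 3 vertices, so the decomposition has width 2, which upper-bounds the treewidth. Conversely, {0, 3, 4} is a clique of size 3, and the vertices of any clique must share a bag in every tree decomposition; so some bag has ≥ 3 vertices and tw(G) ≥ 2. The upper and lower bounds meet at 2, so that is the treewidth.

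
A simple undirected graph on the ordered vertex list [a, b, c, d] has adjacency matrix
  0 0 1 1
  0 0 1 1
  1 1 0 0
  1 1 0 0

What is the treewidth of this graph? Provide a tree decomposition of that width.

Treewidth 2.
One such decomposition:
Bags: B1 = {a, b, d}  B2 = {a, b, c}
Tree: B1–B2

Every bag has size at most 3, so the width is 3 − 1 = 2 and tw(G) ≤ 2. The edges b–d–a–c–b form a cycle, so G is not a tree and its treewidth is at least 2. Combining the bounds, tw(G) = 2.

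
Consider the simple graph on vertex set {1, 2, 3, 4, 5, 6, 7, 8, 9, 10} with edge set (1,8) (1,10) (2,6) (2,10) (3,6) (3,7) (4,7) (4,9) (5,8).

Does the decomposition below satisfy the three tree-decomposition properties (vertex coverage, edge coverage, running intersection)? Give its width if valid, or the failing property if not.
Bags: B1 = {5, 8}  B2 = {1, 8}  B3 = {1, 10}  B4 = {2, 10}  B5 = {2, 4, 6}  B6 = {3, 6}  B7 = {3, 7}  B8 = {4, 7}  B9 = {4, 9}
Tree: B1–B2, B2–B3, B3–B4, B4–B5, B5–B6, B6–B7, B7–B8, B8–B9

No — bags containing vertex 4 are not connected in the tree.

A tree decomposition must satisfy three properties: every vertex lies in some bag; for every edge, both endpoints lie together in some bag; and for every vertex, the bags containing it form a connected subtree. Here bags containing vertex 4 are not connected in the tree, so the decomposition is invalid.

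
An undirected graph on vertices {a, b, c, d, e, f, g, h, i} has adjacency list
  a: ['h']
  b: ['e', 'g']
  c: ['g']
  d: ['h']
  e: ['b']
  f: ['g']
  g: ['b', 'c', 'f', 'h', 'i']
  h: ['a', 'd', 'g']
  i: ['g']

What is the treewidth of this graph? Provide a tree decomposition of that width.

Treewidth 1.
Bags: B1 = {g, h}  B2 = {g, i}  B3 = {c, g}  B4 = {f, g}  B5 = {b, g}  B6 = {d, h}  B7 = {b, e}  B8 = {a, h}
Tree: B1–B2, B2–B3, B3–B4, B1–B5, B1–B6, B5–B7, B1–B8

The largest bag has 2 vertices, giving width 1; this decomposition certifies tw(G) ≤ 1. Since G has at least one edge (e.g. g–h), it is not an edgeless graph, so tw(G) ≥ 1. The upper and lower bounds meet at 1, so that is the treewidth.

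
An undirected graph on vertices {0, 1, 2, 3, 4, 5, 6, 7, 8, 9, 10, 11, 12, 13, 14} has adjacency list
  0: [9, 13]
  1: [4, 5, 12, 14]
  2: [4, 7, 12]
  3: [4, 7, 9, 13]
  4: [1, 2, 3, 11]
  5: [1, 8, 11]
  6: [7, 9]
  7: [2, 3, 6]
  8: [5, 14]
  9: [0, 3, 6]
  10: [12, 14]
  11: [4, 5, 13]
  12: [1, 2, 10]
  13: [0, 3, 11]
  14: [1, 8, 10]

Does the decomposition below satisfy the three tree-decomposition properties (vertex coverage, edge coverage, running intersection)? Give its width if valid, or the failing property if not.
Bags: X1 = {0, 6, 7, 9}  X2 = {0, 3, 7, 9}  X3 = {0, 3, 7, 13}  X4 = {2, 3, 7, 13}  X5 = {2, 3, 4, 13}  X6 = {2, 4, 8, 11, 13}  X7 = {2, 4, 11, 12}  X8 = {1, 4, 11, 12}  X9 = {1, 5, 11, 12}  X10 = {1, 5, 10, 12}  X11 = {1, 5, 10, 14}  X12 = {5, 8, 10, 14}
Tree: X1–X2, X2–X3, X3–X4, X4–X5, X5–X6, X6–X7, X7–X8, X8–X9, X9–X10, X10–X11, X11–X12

A tree decomposition must satisfy three properties: every vertex lies in some bag; for every edge, both endpoints lie together in some bag; and for every vertex, the bags containing it form a connected subtree. Here bags containing vertex 8 are not connected in the tree, so the decomposition is invalid.

No — bags containing vertex 8 are not connected in the tree.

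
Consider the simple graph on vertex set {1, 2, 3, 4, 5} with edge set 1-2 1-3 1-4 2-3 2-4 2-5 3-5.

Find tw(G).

2

A width-2 tree decomposition is:
Bags: B1 = {2, 3, 5}  B2 = {1, 2, 3}  B3 = {1, 2, 4}
Tree: B1–B2, B2–B3
The largest bag has 3 vertices, giving width 2; this decomposition certifies tw(G) ≤ 2. For the lower bound, the 3 vertices {1, 2, 3} are pairwise adjacent, and any tree decomposition puts a clique entirely inside one bag — forcing width ≥ 2. Therefore the treewidth is 2.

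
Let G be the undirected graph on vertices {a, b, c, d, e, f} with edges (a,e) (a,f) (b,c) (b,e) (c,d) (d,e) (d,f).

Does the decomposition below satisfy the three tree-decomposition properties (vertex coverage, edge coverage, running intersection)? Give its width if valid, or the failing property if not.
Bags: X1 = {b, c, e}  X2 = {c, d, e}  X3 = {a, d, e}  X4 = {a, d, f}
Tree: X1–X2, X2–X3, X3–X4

Vertex coverage: the bags together contain {a, b, c, d, e, f}, the full vertex set. Edge coverage: each edge of G has both endpoints in at least one bag. Running intersection: for every vertex, the bags containing it form a connected subtree. All three properties hold, so this is a valid tree decomposition of width max|bag| − 1 = 2, and hence tw(G) ≤ 2.

Yes; width 2.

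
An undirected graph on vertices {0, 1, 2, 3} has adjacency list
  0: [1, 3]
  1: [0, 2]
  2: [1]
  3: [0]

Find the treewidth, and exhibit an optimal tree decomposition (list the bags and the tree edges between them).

Treewidth 1.
One such decomposition:
Bags: B1 = {1, 2}  B2 = {0, 1}  B3 = {0, 3}
Tree: B1–B2, B2–B3

Each bag holds 2 vertices, so the decomposition has width 1, which upper-bounds the treewidth. G has an edge, so its treewidth is at least 1. Combining the bounds, tw(G) = 1.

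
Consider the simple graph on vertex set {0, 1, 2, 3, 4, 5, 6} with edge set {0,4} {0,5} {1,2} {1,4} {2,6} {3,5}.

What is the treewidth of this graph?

A width-1 tree decomposition is:
Bags: B1 = {2, 6}  B2 = {1, 2}  B3 = {1, 4}  B4 = {0, 4}  B5 = {0, 5}  B6 = {3, 5}
Tree: B1–B2, B2–B3, B3–B4, B4–B5, B5–B6
Every bag has size at most 2, so the width is 2 − 1 = 1 and tw(G) ≤ 1. Any graph with an edge has treewidth ≥ 1, and G has the edge 6–2. Hence tw(G) = 1 exactly.

1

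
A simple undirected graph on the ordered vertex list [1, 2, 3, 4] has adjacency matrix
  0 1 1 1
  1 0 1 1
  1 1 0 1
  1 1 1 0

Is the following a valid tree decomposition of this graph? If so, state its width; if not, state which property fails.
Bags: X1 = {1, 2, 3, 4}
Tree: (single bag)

Every vertex of G appears in some bag (union = {1, 2, 3, 4}); every edge is covered by a bag; and for each vertex v the set of bags containing v is connected in the bag tree. The decomposition is therefore valid. The largest bag has 4 vertices, so the width is 3.

Yes; width 3.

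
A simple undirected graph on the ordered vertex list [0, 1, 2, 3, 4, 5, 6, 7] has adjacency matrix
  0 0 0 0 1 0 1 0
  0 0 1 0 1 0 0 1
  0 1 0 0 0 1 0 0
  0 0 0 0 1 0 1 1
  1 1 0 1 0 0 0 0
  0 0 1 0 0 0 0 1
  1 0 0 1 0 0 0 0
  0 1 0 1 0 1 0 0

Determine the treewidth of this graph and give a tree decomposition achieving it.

Every bag has size at most 3, so the width is 3 − 1 = 2 and tw(G) ≤ 2. Since 2–5–7–1–2 is a cycle in G, G is not acyclic. Forests are exactly the graphs of treewidth ≤ 1, so tw(G) ≥ 2. Hence tw(G) = 2 exactly.

Treewidth 2.
Bags: B1 = {1, 2, 5}  B2 = {1, 5, 7}  B3 = {1, 4, 7}  B4 = {3, 4, 7}  B5 = {0, 3, 4}  B6 = {0, 3, 6}
Tree: B1–B2, B2–B3, B3–B4, B4–B5, B5–B6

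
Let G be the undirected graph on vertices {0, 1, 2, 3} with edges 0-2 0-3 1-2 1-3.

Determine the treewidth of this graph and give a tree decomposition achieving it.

Treewidth 2.
One optimal decomposition is:
Bags: B1 = {1, 2, 3}  B2 = {0, 2, 3}
Tree: B1–B2

The largest bag has 3 vertices, giving width 2; this decomposition certifies tw(G) ≤ 2. The edges 2–1–3–0–2 form a cycle, so G is not a tree and its treewidth is at least 2. Combining the bounds, tw(G) = 2.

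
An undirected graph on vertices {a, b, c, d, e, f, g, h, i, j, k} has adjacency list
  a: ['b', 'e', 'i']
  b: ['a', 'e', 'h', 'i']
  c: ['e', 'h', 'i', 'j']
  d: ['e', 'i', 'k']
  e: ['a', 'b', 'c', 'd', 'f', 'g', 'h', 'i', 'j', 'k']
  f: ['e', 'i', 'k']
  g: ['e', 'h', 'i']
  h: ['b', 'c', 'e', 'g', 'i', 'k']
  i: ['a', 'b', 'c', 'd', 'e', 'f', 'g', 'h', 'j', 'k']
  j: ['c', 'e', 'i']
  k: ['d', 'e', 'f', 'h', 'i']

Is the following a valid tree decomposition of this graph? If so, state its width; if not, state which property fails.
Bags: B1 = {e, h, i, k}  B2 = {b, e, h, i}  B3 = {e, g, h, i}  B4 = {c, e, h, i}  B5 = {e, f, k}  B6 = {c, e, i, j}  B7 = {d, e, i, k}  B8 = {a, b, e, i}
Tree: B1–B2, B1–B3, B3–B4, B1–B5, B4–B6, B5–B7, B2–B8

No — edge (i,f) lies in no bag.

A tree decomposition must satisfy three properties: every vertex lies in some bag; for every edge, both endpoints lie together in some bag; and for every vertex, the bags containing it form a connected subtree. Here edge (i,f) lies in no bag, so the decomposition is invalid.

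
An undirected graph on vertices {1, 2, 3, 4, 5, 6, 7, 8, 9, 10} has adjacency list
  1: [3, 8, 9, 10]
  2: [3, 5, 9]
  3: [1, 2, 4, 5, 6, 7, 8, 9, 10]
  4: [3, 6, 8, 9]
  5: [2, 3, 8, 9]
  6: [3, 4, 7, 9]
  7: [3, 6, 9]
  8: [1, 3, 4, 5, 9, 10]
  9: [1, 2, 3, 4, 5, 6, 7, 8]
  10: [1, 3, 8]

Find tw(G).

A width-3 tree decomposition is:
Bags: B1 = {3, 4, 8, 9}  B2 = {1, 3, 8, 9}  B3 = {3, 4, 6, 9}  B4 = {3, 5, 8, 9}  B5 = {1, 3, 8, 10}  B6 = {2, 3, 5, 9}  B7 = {3, 6, 7, 9}
Tree: B1–B2, B1–B3, B2–B4, B2–B5, B4–B6, B3–B7
Every bag has size at most 4, so the width is 4 − 1 = 3 and tw(G) ≤ 3. For the lower bound, the 4 vertices {1, 3, 8, 9} are pairwise adjacent, and any tree decomposition puts a clique entirely inside one bag — forcing width ≥ 3. The upper and lower bounds meet at 3, so that is the treewidth.

3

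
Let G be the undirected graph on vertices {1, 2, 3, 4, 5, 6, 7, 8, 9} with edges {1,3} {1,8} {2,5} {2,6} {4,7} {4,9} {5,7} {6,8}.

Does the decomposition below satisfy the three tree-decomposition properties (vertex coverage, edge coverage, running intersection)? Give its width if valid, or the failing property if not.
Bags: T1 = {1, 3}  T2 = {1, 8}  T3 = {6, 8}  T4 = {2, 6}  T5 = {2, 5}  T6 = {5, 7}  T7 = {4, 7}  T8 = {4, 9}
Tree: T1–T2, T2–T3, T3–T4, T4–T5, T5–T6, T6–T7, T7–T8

Vertex coverage: the bags together contain {1, 2, 3, 4, 5, 6, 7, 8, 9}, the full vertex set. Edge coverage: each edge of G has both endpoints in at least one bag. Running intersection: for every vertex, the bags containing it form a connected subtree. All three properties hold, so this is a valid tree decomposition of width max|bag| − 1 = 1, and hence tw(G) ≤ 1.

Yes; width 1.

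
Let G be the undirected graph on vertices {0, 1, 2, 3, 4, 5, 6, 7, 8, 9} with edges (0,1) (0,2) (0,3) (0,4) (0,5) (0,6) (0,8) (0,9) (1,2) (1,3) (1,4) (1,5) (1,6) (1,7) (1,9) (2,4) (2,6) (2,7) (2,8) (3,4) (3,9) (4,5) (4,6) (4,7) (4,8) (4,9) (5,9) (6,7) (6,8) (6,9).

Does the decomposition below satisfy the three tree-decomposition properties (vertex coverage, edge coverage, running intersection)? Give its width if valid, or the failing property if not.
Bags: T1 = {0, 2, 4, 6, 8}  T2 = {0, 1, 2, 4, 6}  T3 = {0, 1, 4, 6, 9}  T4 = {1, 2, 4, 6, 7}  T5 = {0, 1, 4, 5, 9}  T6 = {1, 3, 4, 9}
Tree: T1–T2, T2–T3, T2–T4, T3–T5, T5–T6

A tree decomposition must satisfy three properties: every vertex lies in some bag; for every edge, both endpoints lie together in some bag; and for every vertex, the bags containing it form a connected subtree. Here edge (0,3) lies in no bag, so the decomposition is invalid.

No — edge (0,3) lies in no bag.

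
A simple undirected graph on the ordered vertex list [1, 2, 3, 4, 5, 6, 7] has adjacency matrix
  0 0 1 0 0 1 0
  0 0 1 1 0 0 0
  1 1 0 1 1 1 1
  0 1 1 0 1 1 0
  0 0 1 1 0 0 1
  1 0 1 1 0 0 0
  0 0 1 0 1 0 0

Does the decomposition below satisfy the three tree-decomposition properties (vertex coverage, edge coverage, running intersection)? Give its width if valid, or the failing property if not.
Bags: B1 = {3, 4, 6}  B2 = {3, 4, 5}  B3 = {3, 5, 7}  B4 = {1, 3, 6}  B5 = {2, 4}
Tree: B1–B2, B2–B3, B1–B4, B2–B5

A tree decomposition must satisfy three properties: every vertex lies in some bag; for every edge, both endpoints lie together in some bag; and for every vertex, the bags containing it form a connected subtree. Here edge (3,2) lies in no bag, so the decomposition is invalid.

No — edge (3,2) lies in no bag.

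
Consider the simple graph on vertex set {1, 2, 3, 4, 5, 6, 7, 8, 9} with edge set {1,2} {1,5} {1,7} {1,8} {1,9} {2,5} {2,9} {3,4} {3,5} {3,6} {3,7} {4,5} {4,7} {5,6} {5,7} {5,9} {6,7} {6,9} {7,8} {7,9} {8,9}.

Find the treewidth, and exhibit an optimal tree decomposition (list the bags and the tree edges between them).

Each bag holds 4 vertices, so the decomposition has width 3, which upper-bounds the treewidth. On the other hand G contains the 4-clique {1, 7, 8, 9}. A clique must lie in a single bag of any decomposition, so no decomposition can have width below 3. Combining the bounds, tw(G) = 3.

Treewidth 3.
One optimal decomposition is:
Bags: B1 = {1, 5, 7, 9}  B2 = {5, 6, 7, 9}  B3 = {3, 5, 6, 7}  B4 = {1, 7, 8, 9}  B5 = {1, 2, 5, 9}  B6 = {3, 4, 5, 7}
Tree: B1–B2, B2–B3, B1–B4, B1–B5, B3–B6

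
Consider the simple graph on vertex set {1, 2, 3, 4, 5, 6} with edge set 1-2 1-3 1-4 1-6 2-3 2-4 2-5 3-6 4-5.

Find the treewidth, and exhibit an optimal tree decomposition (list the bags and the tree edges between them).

Treewidth 2.
One such decomposition:
Bags: B1 = {1, 3, 6}  B2 = {1, 2, 3}  B3 = {1, 2, 4}  B4 = {2, 4, 5}
Tree: B1–B2, B2–B3, B3–B4

Each bag holds 3 vertices, so the decomposition has width 2, which upper-bounds the treewidth. Conversely, {1, 2, 3} is a clique of size 3, and the vertices of any clique must share a bag in every tree decomposition; so some bag has ≥ 3 vertices and tw(G) ≥ 2. Therefore the treewidth is 2.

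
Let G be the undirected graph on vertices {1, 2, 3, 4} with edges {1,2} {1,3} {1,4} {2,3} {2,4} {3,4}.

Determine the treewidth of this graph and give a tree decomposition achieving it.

With just one bag of size 4, the width is 4 − 1 = 3, so tw(G) ≤ 3. For the lower bound, the 4 vertices {1, 2, 3, 4} are pairwise adjacent, and any tree decomposition puts a clique entirely inside one bag — forcing width ≥ 3. Combining the bounds, tw(G) = 3.

Treewidth 3.
One such decomposition:
Bags: B1 = {1, 2, 3, 4}
Tree: (single bag)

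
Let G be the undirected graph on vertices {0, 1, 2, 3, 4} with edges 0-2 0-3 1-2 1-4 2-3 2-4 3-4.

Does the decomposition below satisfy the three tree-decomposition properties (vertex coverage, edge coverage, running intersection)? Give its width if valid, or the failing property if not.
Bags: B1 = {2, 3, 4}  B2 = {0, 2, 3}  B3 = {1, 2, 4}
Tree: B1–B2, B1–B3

Every vertex of G appears in some bag (union = {0, 1, 2, 3, 4}); every edge is covered by a bag; and for each vertex v the set of bags containing v is connected in the bag tree. The decomposition is therefore valid. The largest bag has 3 vertices, so the width is 2.

Yes; width 2.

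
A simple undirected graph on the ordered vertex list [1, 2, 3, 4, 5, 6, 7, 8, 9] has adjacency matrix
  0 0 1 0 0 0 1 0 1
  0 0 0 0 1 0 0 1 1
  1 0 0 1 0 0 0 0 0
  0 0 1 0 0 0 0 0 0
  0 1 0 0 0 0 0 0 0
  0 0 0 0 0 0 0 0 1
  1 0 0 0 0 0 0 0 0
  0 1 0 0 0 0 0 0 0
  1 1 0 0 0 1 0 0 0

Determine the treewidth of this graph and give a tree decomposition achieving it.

Treewidth 1.
One optimal decomposition is:
Bags: B1 = {1, 9}  B2 = {2, 9}  B3 = {1, 3}  B4 = {3, 4}  B5 = {2, 5}  B6 = {1, 7}  B7 = {2, 8}  B8 = {6, 9}
Tree: B1–B2, B1–B3, B3–B4, B2–B5, B1–B6, B5–B7, B1–B8

Every bag has size at most 2, so the width is 2 − 1 = 1 and tw(G) ≤ 1. G has an edge, so its treewidth is at least 1. Hence tw(G) = 1 exactly.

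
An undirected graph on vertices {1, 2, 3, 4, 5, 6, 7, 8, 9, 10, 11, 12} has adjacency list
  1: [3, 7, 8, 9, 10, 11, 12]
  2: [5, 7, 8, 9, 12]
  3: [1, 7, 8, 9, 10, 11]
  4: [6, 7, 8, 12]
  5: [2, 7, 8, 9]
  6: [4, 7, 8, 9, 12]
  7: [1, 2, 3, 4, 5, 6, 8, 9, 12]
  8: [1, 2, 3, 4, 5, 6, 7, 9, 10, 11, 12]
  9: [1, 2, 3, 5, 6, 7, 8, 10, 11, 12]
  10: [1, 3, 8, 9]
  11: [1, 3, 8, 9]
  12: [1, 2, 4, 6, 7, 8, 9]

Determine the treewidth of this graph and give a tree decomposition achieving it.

Treewidth 4.
One optimal decomposition is:
Bags: B1 = {1, 7, 8, 9, 12}  B2 = {1, 3, 7, 8, 9}  B3 = {1, 3, 8, 9, 11}  B4 = {6, 7, 8, 9, 12}  B5 = {2, 7, 8, 9, 12}  B6 = {1, 3, 8, 9, 10}  B7 = {4, 6, 7, 8, 12}  B8 = {2, 5, 7, 8, 9}
Tree: B1–B2, B2–B3, B1–B4, B1–B5, B3–B6, B4–B7, B5–B8

Every bag has size at most 5, so the width is 5 − 1 = 4 and tw(G) ≤ 4. On the other hand G contains the 5-clique {1, 3, 8, 9, 10}. A clique must lie in a single bag of any decomposition, so no decomposition can have width below 4. The upper and lower bounds meet at 4, so that is the treewidth.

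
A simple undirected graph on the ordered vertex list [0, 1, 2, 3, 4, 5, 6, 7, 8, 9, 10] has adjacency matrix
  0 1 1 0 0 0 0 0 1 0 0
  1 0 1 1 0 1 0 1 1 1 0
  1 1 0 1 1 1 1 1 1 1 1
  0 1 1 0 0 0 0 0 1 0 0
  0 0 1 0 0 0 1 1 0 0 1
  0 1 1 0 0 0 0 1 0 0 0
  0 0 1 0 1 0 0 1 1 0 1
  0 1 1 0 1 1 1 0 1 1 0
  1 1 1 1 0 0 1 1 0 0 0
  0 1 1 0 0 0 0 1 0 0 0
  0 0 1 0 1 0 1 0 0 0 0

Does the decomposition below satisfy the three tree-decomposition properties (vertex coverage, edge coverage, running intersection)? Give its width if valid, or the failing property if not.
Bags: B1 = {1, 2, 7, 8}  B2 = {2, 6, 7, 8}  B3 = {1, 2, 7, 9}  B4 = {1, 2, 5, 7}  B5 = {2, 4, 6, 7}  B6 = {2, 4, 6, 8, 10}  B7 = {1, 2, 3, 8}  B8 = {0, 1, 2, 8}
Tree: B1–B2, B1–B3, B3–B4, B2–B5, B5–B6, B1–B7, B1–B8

A tree decomposition must satisfy three properties: every vertex lies in some bag; for every edge, both endpoints lie together in some bag; and for every vertex, the bags containing it form a connected subtree. Here bags containing vertex 8 are not connected in the tree, so the decomposition is invalid.

No — bags containing vertex 8 are not connected in the tree.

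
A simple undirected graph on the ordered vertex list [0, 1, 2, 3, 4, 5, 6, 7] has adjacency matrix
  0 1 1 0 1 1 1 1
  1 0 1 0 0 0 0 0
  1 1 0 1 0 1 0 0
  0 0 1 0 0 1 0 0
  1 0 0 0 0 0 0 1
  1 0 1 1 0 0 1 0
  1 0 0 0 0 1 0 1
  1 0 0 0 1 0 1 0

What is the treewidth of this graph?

A width-2 tree decomposition is:
Bags: B1 = {0, 4, 7}  B2 = {0, 6, 7}  B3 = {0, 5, 6}  B4 = {0, 2, 5}  B5 = {0, 1, 2}  B6 = {2, 3, 5}
Tree: B1–B2, B2–B3, B3–B4, B4–B5, B4–B6
Every bag has size at most 3, so the width is 3 − 1 = 2 and tw(G) ≤ 2. For the lower bound, the 3 vertices {0, 1, 2} are pairwise adjacent, and any tree decomposition puts a clique entirely inside one bag — forcing width ≥ 2. Hence tw(G) = 2 exactly.

2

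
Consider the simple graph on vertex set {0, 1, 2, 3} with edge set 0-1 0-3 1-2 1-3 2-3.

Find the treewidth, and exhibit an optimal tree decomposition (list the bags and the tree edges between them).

Treewidth 2.
Bags: B1 = {0, 1, 3}  B2 = {1, 2, 3}
Tree: B1–B2

The largest bag has 3 vertices, giving width 2; this decomposition certifies tw(G) ≤ 2. For the lower bound, the 3 vertices {0, 1, 3} are pairwise adjacent, and any tree decomposition puts a clique entirely inside one bag — forcing width ≥ 2. The upper and lower bounds meet at 2, so that is the treewidth.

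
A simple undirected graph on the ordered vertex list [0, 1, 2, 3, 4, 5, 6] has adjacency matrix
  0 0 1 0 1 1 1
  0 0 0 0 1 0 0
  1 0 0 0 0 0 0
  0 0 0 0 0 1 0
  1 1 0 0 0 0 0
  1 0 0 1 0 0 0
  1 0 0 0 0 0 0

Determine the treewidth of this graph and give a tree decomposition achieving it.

Treewidth 1.
One optimal decomposition is:
Bags: B1 = {0, 4}  B2 = {0, 5}  B3 = {1, 4}  B4 = {0, 2}  B5 = {3, 5}  B6 = {0, 6}
Tree: B1–B2, B1–B3, B2–B4, B2–B5, B2–B6

Every bag has size at most 2, so the width is 2 − 1 = 1 and tw(G) ≤ 1. G has an edge, so its treewidth is at least 1. The upper and lower bounds meet at 1, so that is the treewidth.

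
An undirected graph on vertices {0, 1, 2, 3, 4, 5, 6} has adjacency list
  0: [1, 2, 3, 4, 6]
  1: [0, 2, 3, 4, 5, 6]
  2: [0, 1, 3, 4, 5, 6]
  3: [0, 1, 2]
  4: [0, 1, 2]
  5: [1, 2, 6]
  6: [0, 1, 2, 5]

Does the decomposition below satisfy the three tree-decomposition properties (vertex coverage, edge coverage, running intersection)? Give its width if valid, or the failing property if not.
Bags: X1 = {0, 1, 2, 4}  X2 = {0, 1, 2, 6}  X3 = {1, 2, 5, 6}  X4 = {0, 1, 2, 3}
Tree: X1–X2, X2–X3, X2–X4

Every vertex of G appears in some bag (union = {0, 1, 2, 3, 4, 5, 6}); every edge is covered by a bag; and for each vertex v the set of bags containing v is connected in the bag tree. The decomposition is therefore valid. The largest bag has 4 vertices, so the width is 3.

Yes; width 3.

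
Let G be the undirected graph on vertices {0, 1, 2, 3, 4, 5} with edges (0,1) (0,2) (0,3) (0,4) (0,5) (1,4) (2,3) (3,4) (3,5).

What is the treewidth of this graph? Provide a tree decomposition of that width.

Every bag has size at most 3, so the width is 3 − 1 = 2 and tw(G) ≤ 2. On the other hand G contains the 3-clique {0, 1, 4}. A clique must lie in a single bag of any decomposition, so no decomposition can have width below 2. Therefore the treewidth is 2.

Treewidth 2.
Bags: B1 = {0, 3, 4}  B2 = {0, 3, 5}  B3 = {0, 1, 4}  B4 = {0, 2, 3}
Tree: B1–B2, B1–B3, B2–B4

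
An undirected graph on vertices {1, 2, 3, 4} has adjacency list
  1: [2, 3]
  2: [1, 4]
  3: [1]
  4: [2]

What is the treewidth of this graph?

A width-1 tree decomposition is:
Bags: B1 = {1, 3}  B2 = {1, 2}  B3 = {2, 4}
Tree: B1–B2, B2–B3
Every bag has size at most 2, so the width is 2 − 1 = 1 and tw(G) ≤ 1. Any graph with an edge has treewidth ≥ 1, and G has the edge 3–1. Combining the bounds, tw(G) = 1.

1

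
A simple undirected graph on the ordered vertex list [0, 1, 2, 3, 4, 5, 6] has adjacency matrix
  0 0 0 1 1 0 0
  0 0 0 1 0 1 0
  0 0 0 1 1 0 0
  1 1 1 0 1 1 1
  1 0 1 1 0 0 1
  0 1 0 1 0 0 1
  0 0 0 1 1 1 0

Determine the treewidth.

A width-2 tree decomposition is:
Bags: B1 = {3, 4, 6}  B2 = {0, 3, 4}  B3 = {2, 3, 4}  B4 = {3, 5, 6}  B5 = {1, 3, 5}
Tree: B1–B2, B1–B3, B1–B4, B4–B5
Each bag holds 3 vertices, so the decomposition has width 2, which upper-bounds the treewidth. On the other hand G contains the 3-clique {1, 3, 5}. A clique must lie in a single bag of any decomposition, so no decomposition can have width below 2. Combining the bounds, tw(G) = 2.

2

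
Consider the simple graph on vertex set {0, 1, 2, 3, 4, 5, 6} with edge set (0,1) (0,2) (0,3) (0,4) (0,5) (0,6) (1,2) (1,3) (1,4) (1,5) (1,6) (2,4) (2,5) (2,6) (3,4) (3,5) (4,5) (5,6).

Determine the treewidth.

A width-4 tree decomposition is:
Bags: B1 = {0, 1, 3, 4, 5}  B2 = {0, 1, 2, 4, 5}  B3 = {0, 1, 2, 5, 6}
Tree: B1–B2, B2–B3
Each bag holds 5 vertices, so the decomposition has width 4, which upper-bounds the treewidth. On the other hand G contains the 5-clique {0, 1, 2, 4, 5}. A clique must lie in a single bag of any decomposition, so no decomposition can have width below 4. The upper and lower bounds meet at 4, so that is the treewidth.

4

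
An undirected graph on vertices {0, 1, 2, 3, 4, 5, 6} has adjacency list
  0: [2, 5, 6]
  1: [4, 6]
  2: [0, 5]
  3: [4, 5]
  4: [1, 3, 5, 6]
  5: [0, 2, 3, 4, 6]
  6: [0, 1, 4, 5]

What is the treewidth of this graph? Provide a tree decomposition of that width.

Treewidth 2.
One optimal decomposition is:
Bags: B1 = {0, 5, 6}  B2 = {4, 5, 6}  B3 = {1, 4, 6}  B4 = {0, 2, 5}  B5 = {3, 4, 5}
Tree: B1–B2, B2–B3, B1–B4, B2–B5

Every bag has size at most 3, so the width is 3 − 1 = 2 and tw(G) ≤ 2. Conversely, {1, 4, 6} is a clique of size 3, and the vertices of any clique must share a bag in every tree decomposition; so some bag has ≥ 3 vertices and tw(G) ≥ 2. Hence tw(G) = 2 exactly.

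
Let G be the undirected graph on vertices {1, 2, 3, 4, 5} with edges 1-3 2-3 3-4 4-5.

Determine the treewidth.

1

A width-1 tree decomposition is:
Bags: B1 = {3, 4}  B2 = {4, 5}  B3 = {2, 3}  B4 = {1, 3}
Tree: B1–B2, B1–B3, B1–B4
The largest bag has 2 vertices, giving width 1; this decomposition certifies tw(G) ≤ 1. Any graph with an edge has treewidth ≥ 1, and G has the edge 3–4. Combining the bounds, tw(G) = 1.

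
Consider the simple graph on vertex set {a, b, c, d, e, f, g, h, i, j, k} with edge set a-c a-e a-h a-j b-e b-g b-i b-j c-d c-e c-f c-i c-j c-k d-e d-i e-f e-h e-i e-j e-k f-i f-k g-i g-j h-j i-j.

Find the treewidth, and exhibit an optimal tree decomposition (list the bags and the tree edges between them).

The largest bag has 4 vertices, giving width 3; this decomposition certifies tw(G) ≤ 3. Conversely, {b, g, i, j} is a clique of size 4, and the vertices of any clique must share a bag in every tree decomposition; so some bag has ≥ 4 vertices and tw(G) ≥ 3. The upper and lower bounds meet at 3, so that is the treewidth.

Treewidth 3.
One optimal decomposition is:
Bags: B1 = {b, e, i, j}  B2 = {b, g, i, j}  B3 = {c, e, i, j}  B4 = {a, c, e, j}  B5 = {c, e, f, i}  B6 = {a, e, h, j}  B7 = {c, e, f, k}  B8 = {c, d, e, i}
Tree: B1–B2, B1–B3, B3–B4, B3–B5, B4–B6, B5–B7, B3–B8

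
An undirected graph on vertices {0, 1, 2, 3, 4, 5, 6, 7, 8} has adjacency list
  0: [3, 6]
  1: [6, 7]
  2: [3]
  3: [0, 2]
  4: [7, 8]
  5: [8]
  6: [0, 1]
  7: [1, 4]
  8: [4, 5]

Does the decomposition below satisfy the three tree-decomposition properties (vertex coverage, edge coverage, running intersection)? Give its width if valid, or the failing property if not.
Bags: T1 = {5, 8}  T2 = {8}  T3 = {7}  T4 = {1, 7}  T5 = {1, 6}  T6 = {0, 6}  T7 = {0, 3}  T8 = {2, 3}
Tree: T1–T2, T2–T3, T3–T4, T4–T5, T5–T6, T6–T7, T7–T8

A tree decomposition must satisfy three properties: every vertex lies in some bag; for every edge, both endpoints lie together in some bag; and for every vertex, the bags containing it form a connected subtree. Here vertex 4 appears in no bag, so the decomposition is invalid.

No — vertex 4 appears in no bag.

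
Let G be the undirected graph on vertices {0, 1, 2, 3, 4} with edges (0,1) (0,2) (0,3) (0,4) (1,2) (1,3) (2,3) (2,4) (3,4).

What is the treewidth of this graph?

A width-3 tree decomposition is:
Bags: B1 = {0, 1, 2, 3}  B2 = {0, 2, 3, 4}
Tree: B1–B2
Every bag has size at most 4, so the width is 4 − 1 = 3 and tw(G) ≤ 3. On the other hand G contains the 4-clique {0, 1, 2, 3}. A clique must lie in a single bag of any decomposition, so no decomposition can have width below 3. Combining the bounds, tw(G) = 3.

3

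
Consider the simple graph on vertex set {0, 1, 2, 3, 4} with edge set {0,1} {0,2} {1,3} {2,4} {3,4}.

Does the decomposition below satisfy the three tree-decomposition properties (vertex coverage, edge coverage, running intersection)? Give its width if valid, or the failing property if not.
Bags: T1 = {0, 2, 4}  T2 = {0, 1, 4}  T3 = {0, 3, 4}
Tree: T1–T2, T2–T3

No — edge (1,3) lies in no bag.

A tree decomposition must satisfy three properties: every vertex lies in some bag; for every edge, both endpoints lie together in some bag; and for every vertex, the bags containing it form a connected subtree. Here edge (1,3) lies in no bag, so the decomposition is invalid.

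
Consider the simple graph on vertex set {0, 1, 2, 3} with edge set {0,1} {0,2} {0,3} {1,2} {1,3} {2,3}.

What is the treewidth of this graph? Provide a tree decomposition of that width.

Treewidth 3.
Bags: B1 = {0, 1, 2, 3}
Tree: (single bag)

A single bag containing all 4 vertices is trivially a valid decomposition of width 3. Conversely, {0, 1, 2, 3} is a clique of size 4, and the vertices of any clique must share a bag in every tree decomposition; so some bag has ≥ 4 vertices and tw(G) ≥ 3. Hence tw(G) = 3 exactly.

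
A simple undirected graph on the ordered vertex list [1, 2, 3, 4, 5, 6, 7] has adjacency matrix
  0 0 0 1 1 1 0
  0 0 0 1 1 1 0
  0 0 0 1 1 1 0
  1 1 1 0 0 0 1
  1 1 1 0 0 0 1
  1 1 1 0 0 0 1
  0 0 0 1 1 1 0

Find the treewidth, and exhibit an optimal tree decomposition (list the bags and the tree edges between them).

The largest bag has 4 vertices, giving width 3; this decomposition certifies tw(G) ≤ 3. For the lower bound: the 4 vertex sets {5,7}, {2,4}, {6}, {3} are disjoint, each induces a connected subgraph, and every pair is joined by at least one edge of G. Contracting each set to a single vertex therefore yields K_{4} as a minor, and since treewidth is minor-monotone, tw(G) ≥ tw(K_{4}) = 3. Hence tw(G) = 3 exactly.

Treewidth 3.
Bags: B1 = {4, 5, 6, 7}  B2 = {2, 4, 5, 6}  B3 = {3, 4, 5, 6}  B4 = {1, 4, 5, 6}
Tree: B1–B2, B2–B3, B3–B4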